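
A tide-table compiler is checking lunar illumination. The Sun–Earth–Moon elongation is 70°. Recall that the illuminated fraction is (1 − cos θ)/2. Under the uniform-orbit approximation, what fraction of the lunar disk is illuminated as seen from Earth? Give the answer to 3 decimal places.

0.329

f = (1 − cos 70°)/2 = (1 − 0.342)/2 ≈ 0.329.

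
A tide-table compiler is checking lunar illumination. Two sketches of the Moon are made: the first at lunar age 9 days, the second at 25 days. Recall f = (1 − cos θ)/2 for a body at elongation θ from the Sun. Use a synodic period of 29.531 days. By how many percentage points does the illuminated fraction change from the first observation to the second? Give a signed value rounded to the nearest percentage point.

-45 percentage points

First observation: θ = 360°·9/29.531 = 109.7°, so f = 0.669.
Second observation: θ = 304.8°, f = 0.215.
Δf = 0.215 − 0.669 = -0.454, i.e. -45 pp.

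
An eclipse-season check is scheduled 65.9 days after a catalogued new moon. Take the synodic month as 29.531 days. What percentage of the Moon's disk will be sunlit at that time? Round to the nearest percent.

65.9/29.531 = 2.232 lunations, so 2 complete cycles and 6.84 d into the next.
Phase angle: θ = 360°·(6.84 d)/(29.531 d) = 83.4°.
cos 83.4° = 0.116, so f = (1 − 0.116)/2 = 0.442, so 44%.

44%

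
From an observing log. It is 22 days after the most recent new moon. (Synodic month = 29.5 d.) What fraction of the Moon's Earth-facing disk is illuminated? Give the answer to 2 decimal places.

Elongation θ = 360° × 22/29.5 ≈ 268.5°.
With cos θ = (-0.027), the lit fraction is (1 − (-0.027))/2 ≈ 0.513.

0.51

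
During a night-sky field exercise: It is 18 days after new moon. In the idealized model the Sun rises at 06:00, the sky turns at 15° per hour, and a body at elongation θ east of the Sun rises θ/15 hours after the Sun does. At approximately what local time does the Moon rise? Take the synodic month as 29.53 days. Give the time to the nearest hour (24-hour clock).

Phase angle: θ = 360°·(18 d)/(29.53 d) = 219.4°.
Delay after the Sun = 219.4° / (15°/h) ≈ 14.63 h.
06:00 + 14.63 h ≈ 20:38 → 21:00 to the nearest hour.

21:00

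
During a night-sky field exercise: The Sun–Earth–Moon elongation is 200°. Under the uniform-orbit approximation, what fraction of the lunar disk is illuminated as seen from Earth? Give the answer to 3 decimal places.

0.970

f = (1 − cos 200°)/2 = (1 − (-0.940))/2 ≈ 0.970.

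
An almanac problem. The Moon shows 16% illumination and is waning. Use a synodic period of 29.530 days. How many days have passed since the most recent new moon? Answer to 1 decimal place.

Invert f = (1 − cos θ)/2 to get cos θ = 1 − 2(0.16) = 0.680, hence θ₀ = arccos 0.680 = 47.2°.
A waning Moon lies in 180°–360°, so θ = 360° − 47.2° = 312.8°.
That fraction of the synodic month is 312.8/360 × 29.530 d ≈ 25.66 d.

25.7 days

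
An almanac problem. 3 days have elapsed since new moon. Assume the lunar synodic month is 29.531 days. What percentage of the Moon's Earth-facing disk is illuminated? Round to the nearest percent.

10%

Phase angle: θ = 360°·(3 d)/(29.531 d) = 36.6°.
Illuminated fraction = (1 − cos 36.6°)/2 = (1 − 0.803)/2 ≈ 0.098, so 10%.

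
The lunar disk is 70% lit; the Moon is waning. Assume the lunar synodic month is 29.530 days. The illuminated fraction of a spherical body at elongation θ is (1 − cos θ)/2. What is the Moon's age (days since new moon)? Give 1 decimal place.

cos θ = 1 − 2f = -0.400, giving a principal value of 113.6°.
Waning ⇒ past full, so θ = 360° − 113.6° = 246.4°.
That fraction of the synodic month is 246.4/360 × 29.530 d ≈ 20.21 d.

20.2 days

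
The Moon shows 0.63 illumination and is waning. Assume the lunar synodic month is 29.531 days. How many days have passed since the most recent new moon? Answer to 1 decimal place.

From f = (1 − cos θ)/2: cos θ = 1 − 2×0.63 = -0.260; arccos → 105.1°.
Since the Moon is past full (waning), take the reflex angle: θ = 360° − 105.1° = 254.9°.
That fraction of the synodic month is 254.9/360 × 29.531 d ≈ 20.91 d.

20.9 days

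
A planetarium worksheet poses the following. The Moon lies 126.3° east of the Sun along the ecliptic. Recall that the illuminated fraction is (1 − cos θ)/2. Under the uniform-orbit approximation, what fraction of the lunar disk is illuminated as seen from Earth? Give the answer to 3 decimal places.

0.796

f = (1 − cos 126.3°)/2 = (1 − (-0.592))/2 ≈ 0.796.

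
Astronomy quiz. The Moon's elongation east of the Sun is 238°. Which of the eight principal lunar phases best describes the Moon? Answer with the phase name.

The waning gibbous sector spans roughly 202°–248°; 238° falls inside it.

waning gibbous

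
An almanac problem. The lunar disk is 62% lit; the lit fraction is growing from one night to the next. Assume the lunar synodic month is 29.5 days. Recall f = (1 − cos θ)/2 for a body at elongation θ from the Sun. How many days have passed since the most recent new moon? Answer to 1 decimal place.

8.5 days

cos θ = 1 − 2f = -0.240, giving a principal value of 103.9°.
The Moon is waxing (0°–180°), so θ = 103.9° directly.
Age = 29.5 × 103.9°/360° ≈ 8.51 days.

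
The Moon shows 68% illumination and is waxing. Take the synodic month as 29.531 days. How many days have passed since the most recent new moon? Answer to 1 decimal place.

9.1 days

From f = (1 − cos θ)/2: cos θ = 1 − 2×0.68 = -0.360; arccos → 111.1°.
Before full moon the principal value applies: θ = 111.1°.
At 360°/29.531 d per day, 111.1° corresponds to 9.11 days.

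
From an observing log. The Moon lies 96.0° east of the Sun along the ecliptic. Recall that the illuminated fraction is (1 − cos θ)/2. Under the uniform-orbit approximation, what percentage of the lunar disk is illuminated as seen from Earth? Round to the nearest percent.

f = (1 − cos 96.0°)/2 = (1 − (-0.105))/2 ≈ 0.552, i.e. 55%.

55%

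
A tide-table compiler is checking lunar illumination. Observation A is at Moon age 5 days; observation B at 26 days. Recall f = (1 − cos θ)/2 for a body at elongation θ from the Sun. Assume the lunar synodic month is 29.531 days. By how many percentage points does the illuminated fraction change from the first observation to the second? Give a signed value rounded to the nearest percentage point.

-12 percentage points

First observation: θ = 360°·5/29.531 = 61.0°, so f = 0.257.
Second observation: θ = 317.0°, f = 0.135.
Δf = 0.135 − 0.257 = -0.123, i.e. -12 pp.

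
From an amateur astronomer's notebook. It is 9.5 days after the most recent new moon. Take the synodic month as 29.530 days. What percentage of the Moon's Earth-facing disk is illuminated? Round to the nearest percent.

Elongation θ = 360° × 9.5/29.530 ≈ 115.8°.
With cos θ = (-0.435), the lit fraction is (1 − (-0.435))/2 ≈ 0.718, so 72%.

72%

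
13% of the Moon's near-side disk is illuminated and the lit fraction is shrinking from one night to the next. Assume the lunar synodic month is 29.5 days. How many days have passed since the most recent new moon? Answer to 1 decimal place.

26.0 days

Invert f = (1 − cos θ)/2 to get cos θ = 1 − 2(0.13) = 0.740, hence θ₀ = arccos 0.740 = 42.3°.
A waning Moon lies in 180°–360°, so θ = 360° − 42.3° = 317.7°.
Age = 29.5 × 317.7°/360° ≈ 26.04 days.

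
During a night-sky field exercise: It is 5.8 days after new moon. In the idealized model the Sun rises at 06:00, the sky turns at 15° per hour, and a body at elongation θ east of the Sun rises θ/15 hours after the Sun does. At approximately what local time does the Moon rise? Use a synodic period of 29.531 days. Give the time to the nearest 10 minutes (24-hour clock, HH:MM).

Elongation θ = 360° × 5.8/29.531 ≈ 70.7°.
The Moon trails the Sun by θ/15 = 70.7/15 ≈ 4.71 hours.
06:00 + 4.714 h ≈ 10:43 → 10:40 to the nearest ten minutes.

10:40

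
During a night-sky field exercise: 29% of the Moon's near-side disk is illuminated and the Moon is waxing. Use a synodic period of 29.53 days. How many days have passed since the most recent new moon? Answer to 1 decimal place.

Invert f = (1 − cos θ)/2 to get cos θ = 1 − 2(0.29) = 0.420, hence θ₀ = arccos 0.420 = 65.2°.
Before full moon the principal value applies: θ = 65.2°.
That fraction of the synodic month is 65.2/360 × 29.53 d ≈ 5.35 d.

5.3 days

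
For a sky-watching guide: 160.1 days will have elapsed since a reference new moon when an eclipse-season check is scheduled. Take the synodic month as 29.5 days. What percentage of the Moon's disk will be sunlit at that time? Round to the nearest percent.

95%

160.1 d spans 5 complete synodic months (5 × 29.5 = 147.50 d) plus 12.60 d.
The Moon has covered 12.60/29.5 of its cycle, so θ ≈ 360° × 12.60/29.5 = 153.8°.
With cos θ = (-0.897), the lit fraction is (1 − (-0.897))/2 ≈ 0.948, so 95%.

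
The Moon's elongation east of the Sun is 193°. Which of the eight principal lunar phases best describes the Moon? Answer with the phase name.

full moon

193° lies in the full moon sector of the 8-phase cycle.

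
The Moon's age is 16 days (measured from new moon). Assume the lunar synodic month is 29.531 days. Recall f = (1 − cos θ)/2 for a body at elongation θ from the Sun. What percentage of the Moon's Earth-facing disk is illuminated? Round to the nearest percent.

98%

Phase angle: θ = 360°·(16 d)/(29.531 d) = 195.0°.
cos 195.0° = (-0.966), so f = (1 − (-0.966))/2 = 0.983, so 98%.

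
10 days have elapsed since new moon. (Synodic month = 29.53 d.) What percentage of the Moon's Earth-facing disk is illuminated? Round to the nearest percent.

The Moon has covered 10/29.53 of its cycle, so θ ≈ 360° × 10/29.53 = 121.9°.
cos 121.9° = (-0.529), so f = (1 − (-0.529))/2 = 0.764, so 76%.

76%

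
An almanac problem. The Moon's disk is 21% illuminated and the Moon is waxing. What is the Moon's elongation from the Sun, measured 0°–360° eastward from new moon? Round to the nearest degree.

55°

Invert f = (1 − cos θ)/2 to get cos θ = 1 − 2(0.21) = 0.580, hence θ₀ = arccos 0.580 = 54.5°.
Waxing ⇒ before full, so θ = 54.5°.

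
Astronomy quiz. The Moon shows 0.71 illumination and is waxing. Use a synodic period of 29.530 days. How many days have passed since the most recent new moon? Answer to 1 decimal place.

From f = (1 − cos θ)/2: cos θ = 1 − 2×0.71 = -0.420; arccos → 114.8°.
The Moon is waxing (0°–180°), so θ = 114.8° directly.
Age = 29.530 × 114.8°/360° ≈ 9.42 days.

9.4 days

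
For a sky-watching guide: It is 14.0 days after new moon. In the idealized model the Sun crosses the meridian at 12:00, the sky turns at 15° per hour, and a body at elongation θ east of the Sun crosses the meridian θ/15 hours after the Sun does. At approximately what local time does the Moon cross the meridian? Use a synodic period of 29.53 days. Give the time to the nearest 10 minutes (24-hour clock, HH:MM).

23:20

Elongation θ = 360° × 14.0/29.53 ≈ 170.7°.
At 15° of sky rotation per hour, 170.7° corresponds to a 11.38 h lag.
12:00 + 11.378 h ≈ 23:23 → 23:20 to the nearest ten minutes.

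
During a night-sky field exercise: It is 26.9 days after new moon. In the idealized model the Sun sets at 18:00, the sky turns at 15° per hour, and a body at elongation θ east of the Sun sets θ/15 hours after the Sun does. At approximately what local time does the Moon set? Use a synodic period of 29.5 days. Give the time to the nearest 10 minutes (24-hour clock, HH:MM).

15:50

Phase angle: θ = 360°·(26.9 d)/(29.5 d) = 328.3°.
The Moon trails the Sun by θ/15 = 328.3/15 ≈ 21.88 hours.
18:00 + 21.885 h ≈ 15:53 → 15:50 to the nearest ten minutes.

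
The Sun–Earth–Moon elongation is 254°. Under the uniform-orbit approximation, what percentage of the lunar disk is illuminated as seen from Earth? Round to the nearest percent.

Half-versine of 254°: (1 − (-0.276))/2 = 0.638, i.e. 64%.

64%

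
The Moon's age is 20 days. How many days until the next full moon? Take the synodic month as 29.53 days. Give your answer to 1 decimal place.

Full moon occurs at elongation 180°, i.e. at age 29.53 × 180/360 = 14.765 d.
This lunation's full moon (14.765 d) has passed, so add one period: 44.295 − 20 = 24.295 days.

24.3 days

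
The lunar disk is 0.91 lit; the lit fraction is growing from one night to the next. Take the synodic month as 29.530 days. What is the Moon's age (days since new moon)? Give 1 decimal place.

From f = (1 − cos θ)/2: cos θ = 1 − 2×0.91 = -0.820; arccos → 145.1°.
Before full moon the principal value applies: θ = 145.1°.
That fraction of the synodic month is 145.1/360 × 29.530 d ≈ 11.90 d.

11.9 days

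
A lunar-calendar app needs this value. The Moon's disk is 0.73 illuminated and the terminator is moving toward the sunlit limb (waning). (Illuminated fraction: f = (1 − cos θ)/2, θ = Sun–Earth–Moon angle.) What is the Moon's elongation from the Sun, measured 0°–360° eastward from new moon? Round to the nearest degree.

243°

From f = (1 − cos θ)/2: cos θ = 1 − 2×0.73 = -0.460; arccos → 117.4°.
Since the Moon is past full (waning), take the reflex angle: θ = 360° − 117.4° = 242.6°.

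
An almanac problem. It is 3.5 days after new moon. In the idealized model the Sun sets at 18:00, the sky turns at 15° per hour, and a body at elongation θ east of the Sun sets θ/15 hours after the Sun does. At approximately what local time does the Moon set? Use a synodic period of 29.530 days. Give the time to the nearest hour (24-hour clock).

21:00

Phase angle: θ = 360°·(3.5 d)/(29.530 d) = 42.7°.
Delay after the Sun = 42.7° / (15°/h) ≈ 2.84 h.
18:00 + 2.84 h ≈ 20:51 → 21:00 to the nearest hour.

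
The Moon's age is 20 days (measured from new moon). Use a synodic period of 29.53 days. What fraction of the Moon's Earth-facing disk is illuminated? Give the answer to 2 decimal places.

Phase angle: θ = 360°·(20 d)/(29.53 d) = 243.8°.
cos 243.8° = (-0.441), so f = (1 − (-0.441))/2 = 0.721.

0.72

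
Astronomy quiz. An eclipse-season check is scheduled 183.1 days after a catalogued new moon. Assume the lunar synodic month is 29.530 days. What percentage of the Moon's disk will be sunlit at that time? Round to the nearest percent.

35%

183.1/29.530 = 6.200 lunations, so 6 complete cycles and 5.92 d into the next.
Phase angle: θ = 360°·(5.92 d)/(29.530 d) = 72.2°.
With cos θ = 0.306, the lit fraction is (1 − 0.306)/2 ≈ 0.347, so 35%.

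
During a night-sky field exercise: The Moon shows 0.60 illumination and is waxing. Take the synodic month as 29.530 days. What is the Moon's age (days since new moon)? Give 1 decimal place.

8.3 days

From f = (1 − cos θ)/2: cos θ = 1 − 2×0.60 = -0.200; arccos → 101.5°.
Waxing ⇒ before full, so θ = 101.5°.
That fraction of the synodic month is 101.5/360 × 29.530 d ≈ 8.33 d.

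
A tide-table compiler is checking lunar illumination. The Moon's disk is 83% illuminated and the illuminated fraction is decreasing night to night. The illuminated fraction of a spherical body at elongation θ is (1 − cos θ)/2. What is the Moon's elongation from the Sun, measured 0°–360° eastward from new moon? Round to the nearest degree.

229°

From f = (1 − cos θ)/2: cos θ = 1 − 2×0.83 = -0.660; arccos → 131.3°.
A waning Moon lies in 180°–360°, so θ = 360° − 131.3° = 228.7°.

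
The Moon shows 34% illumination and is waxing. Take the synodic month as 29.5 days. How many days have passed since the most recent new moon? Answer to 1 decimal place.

5.8 days

cos θ = 1 − 2f = 0.320, giving a principal value of 71.3°.
Waxing ⇒ before full, so θ = 71.3°.
At 360°/29.5 d per day, 71.3° corresponds to 5.85 days.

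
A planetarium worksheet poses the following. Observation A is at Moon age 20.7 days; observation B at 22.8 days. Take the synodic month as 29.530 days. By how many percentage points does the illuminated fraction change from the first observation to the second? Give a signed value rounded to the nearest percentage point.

θ₁ = 360° × 20.7/29.530 = 252.4°, f₁ = (1 − cos θ₁)/2 = 0.652.
θ₂ = 360° × 22.8/29.530 = 278.0°, f₂ = (1 − cos θ₂)/2 = 0.431.
Change = f₂ − f₁ = -0.221 → -22 percentage points.

-22 percentage points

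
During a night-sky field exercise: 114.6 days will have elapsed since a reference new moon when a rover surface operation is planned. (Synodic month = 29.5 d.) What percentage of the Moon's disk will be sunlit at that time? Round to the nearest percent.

13%

114.6 d spans 3 complete synodic months (3 × 29.5 = 88.50 d) plus 26.10 d.
The Moon has covered 26.10/29.5 of its cycle, so θ ≈ 360° × 26.10/29.5 = 318.5°.
cos 318.5° = 0.749, so f = (1 − 0.749)/2 = 0.125, so 13%.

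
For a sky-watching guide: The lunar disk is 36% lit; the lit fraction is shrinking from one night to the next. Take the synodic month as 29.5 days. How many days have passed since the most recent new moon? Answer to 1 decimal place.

23.5 days

Invert f = (1 − cos θ)/2 to get cos θ = 1 − 2(0.36) = 0.280, hence θ₀ = arccos 0.280 = 73.7°.
A waning Moon lies in 180°–360°, so θ = 360° − 73.7° = 286.3°.
At 360°/29.5 d per day, 286.3° corresponds to 23.46 days.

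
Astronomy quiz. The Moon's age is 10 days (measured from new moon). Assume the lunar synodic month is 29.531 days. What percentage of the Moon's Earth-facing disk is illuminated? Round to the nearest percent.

The Moon has covered 10/29.531 of its cycle, so θ ≈ 360° × 10/29.531 = 121.9°.
cos 121.9° = (-0.529), so f = (1 − (-0.529))/2 = 0.764, so 76%.

76%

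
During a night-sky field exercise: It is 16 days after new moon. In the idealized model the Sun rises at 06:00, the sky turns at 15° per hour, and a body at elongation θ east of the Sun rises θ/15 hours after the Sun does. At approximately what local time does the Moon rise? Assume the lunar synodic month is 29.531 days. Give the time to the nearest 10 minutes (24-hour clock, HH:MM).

19:00

The Moon has covered 16/29.531 of its cycle, so θ ≈ 360° × 16/29.531 = 195.0°.
The Moon trails the Sun by θ/15 = 195.0/15 ≈ 13.00 hours.
06:00 + 13.003 h ≈ 19:00 → 19:00 to the nearest ten minutes.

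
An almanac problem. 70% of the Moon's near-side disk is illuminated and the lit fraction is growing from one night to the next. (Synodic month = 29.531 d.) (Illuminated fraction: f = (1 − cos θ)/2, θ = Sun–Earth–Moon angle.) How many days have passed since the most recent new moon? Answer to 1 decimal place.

cos θ = 1 − 2f = -0.400, giving a principal value of 113.6°.
Before full moon the principal value applies: θ = 113.6°.
Age = 29.531 × 113.6°/360° ≈ 9.32 days.

9.3 days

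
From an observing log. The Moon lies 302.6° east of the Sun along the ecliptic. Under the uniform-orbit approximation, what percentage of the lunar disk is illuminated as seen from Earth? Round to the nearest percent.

23%

f = (1 − cos 302.6°)/2 = (1 − 0.539)/2 ≈ 0.231, i.e. 23%.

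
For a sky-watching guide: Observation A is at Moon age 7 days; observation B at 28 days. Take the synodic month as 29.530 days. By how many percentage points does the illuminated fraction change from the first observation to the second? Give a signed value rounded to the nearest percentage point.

First observation: θ = 360°·7/29.530 = 85.3°, so f = 0.459.
Second observation: θ = 341.3°, f = 0.026.
Δf = 0.026 − 0.459 = -0.433, i.e. -43 pp.

-43 pp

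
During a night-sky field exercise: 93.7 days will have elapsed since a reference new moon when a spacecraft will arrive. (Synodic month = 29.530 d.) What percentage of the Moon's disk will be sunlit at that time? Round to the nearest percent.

93.7/29.530 = 3.173 lunations, so 3 complete cycles and 5.11 d into the next.
The Moon has covered 5.11/29.530 of its cycle, so θ ≈ 360° × 5.11/29.530 = 62.3°.
cos 62.3° = 0.465, so f = (1 − 0.465)/2 = 0.268, so 27%.

27%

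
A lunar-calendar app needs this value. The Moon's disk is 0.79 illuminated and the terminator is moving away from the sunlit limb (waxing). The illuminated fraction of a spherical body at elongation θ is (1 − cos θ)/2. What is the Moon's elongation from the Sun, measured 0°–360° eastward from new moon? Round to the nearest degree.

125°

Invert f = (1 − cos θ)/2 to get cos θ = 1 − 2(0.79) = -0.580, hence θ₀ = arccos -0.580 = 125.5°.
Before full moon the principal value applies: θ = 125.5°.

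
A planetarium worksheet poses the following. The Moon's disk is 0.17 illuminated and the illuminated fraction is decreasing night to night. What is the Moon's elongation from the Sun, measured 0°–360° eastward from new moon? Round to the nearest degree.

cos θ = 1 − 2f = 0.660, giving a principal value of 48.7°.
A waning Moon lies in 180°–360°, so θ = 360° − 48.7° = 311.3°.

311°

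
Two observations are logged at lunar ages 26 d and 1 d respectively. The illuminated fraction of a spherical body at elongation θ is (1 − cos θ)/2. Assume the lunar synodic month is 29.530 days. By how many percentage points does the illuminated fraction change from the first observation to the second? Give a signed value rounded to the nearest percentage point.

θ₁ = 360° × 26/29.530 = 317.0°, f₁ = (1 − cos θ₁)/2 = 0.135.
θ₂ = 360° × 1/29.530 = 12.2°, f₂ = (1 − cos θ₂)/2 = 0.011.
Change = f₂ − f₁ = -0.123 → -12 percentage points.

-12 pp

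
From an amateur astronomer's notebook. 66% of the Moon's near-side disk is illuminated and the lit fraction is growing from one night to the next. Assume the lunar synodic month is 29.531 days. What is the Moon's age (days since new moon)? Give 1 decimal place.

cos θ = 1 − 2f = -0.320, giving a principal value of 108.7°.
Waxing ⇒ before full, so θ = 108.7°.
At 360°/29.531 d per day, 108.7° corresponds to 8.91 days.

8.9 days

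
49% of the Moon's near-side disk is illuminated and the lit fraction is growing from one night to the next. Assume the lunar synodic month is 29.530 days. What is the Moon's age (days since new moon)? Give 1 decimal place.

cos θ = 1 − 2f = 0.020, giving a principal value of 88.9°.
Before full moon the principal value applies: θ = 88.9°.
At 360°/29.530 d per day, 88.9° corresponds to 7.29 days.

7.3 days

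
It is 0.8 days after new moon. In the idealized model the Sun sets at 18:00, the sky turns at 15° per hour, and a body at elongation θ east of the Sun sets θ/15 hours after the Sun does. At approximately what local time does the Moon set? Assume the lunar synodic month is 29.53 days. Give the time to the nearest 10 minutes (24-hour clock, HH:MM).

Elongation θ = 360° × 0.8/29.53 ≈ 9.8°.
The Moon trails the Sun by θ/15 = 9.8/15 ≈ 0.65 hours.
18:00 + 0.650 h ≈ 18:39 → 18:40 to the nearest ten minutes.

18:40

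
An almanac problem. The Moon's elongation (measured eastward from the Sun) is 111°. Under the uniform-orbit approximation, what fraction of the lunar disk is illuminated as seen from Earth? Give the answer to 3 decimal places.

f = (1 − cos 111°)/2 = (1 − (-0.358))/2 ≈ 0.679.

0.679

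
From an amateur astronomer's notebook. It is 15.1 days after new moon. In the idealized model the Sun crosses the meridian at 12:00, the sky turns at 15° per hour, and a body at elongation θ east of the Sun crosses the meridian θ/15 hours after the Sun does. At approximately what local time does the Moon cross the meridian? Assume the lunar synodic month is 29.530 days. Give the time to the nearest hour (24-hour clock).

Phase angle: θ = 360°·(15.1 d)/(29.530 d) = 184.1°.
Delay after the Sun = 184.1° / (15°/h) ≈ 12.27 h.
12:00 + 12.27 h ≈ 00:16 → 00:00 to the nearest hour.

00:00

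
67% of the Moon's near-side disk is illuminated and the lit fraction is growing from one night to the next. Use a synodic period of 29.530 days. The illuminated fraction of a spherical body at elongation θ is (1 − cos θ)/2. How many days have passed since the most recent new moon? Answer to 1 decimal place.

9.0 days

Invert f = (1 − cos θ)/2 to get cos θ = 1 − 2(0.67) = -0.340, hence θ₀ = arccos -0.340 = 109.9°.
Before full moon the principal value applies: θ = 109.9°.
Age = 29.530 × 109.9°/360° ≈ 9.01 days.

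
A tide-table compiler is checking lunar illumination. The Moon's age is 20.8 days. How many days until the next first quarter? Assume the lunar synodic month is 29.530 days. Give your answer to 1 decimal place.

16.1 days

First quarter occurs at elongation 90°, i.e. at age 29.530 × 90/360 = 7.383 d.
This lunation's first quarter (7.383 d) has passed, so add one period: 36.913 − 20.8 = 16.113 days.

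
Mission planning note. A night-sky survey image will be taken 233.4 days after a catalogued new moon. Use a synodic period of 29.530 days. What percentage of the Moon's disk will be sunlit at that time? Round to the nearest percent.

9%

233.4/29.530 = 7.904 lunations, so 7 complete cycles and 26.69 d into the next.
Elongation θ = 360° × 26.69/29.530 ≈ 325.4°.
Illuminated fraction = (1 − cos 325.4°)/2 = (1 − 0.823)/2 ≈ 0.089, so 9%.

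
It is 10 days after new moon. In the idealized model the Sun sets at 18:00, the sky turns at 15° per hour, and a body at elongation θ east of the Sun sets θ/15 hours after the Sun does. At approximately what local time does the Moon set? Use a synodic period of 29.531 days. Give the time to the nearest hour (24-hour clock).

Elongation θ = 360° × 10/29.531 ≈ 121.9°.
Delay after the Sun = 121.9° / (15°/h) ≈ 8.13 h.
18:00 + 8.13 h ≈ 02:08 → 02:00 to the nearest hour.

02:00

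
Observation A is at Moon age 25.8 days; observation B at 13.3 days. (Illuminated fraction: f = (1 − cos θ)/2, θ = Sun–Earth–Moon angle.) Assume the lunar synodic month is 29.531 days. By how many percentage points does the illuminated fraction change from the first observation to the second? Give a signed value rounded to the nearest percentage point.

+83 percentage points

θ₁ = 360° × 25.8/29.531 = 314.5°, f₁ = (1 − cos θ₁)/2 = 0.149.
θ₂ = 360° × 13.3/29.531 = 162.1°, f₂ = (1 − cos θ₂)/2 = 0.976.
Change = f₂ − f₁ = +0.826 → +83 percentage points.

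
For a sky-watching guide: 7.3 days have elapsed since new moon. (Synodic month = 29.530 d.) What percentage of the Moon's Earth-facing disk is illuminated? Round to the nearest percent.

49%

Phase angle: θ = 360°·(7.3 d)/(29.530 d) = 89.0°.
Illuminated fraction = (1 − cos 89.0°)/2 = (1 − 0.018)/2 ≈ 0.491, so 49%.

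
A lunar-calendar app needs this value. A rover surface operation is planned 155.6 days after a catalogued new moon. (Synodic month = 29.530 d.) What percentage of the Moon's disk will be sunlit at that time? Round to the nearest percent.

56%

155.6/29.530 = 5.269 lunations, so 5 complete cycles and 7.95 d into the next.
Phase angle: θ = 360°·(7.95 d)/(29.530 d) = 96.9°.
Illuminated fraction = (1 − cos 96.9°)/2 = (1 − (-0.120))/2 ≈ 0.560, so 56%.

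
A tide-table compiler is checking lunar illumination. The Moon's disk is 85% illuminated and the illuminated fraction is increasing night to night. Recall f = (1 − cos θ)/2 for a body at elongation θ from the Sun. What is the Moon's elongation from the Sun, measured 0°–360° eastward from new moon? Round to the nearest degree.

134°

Invert f = (1 − cos θ)/2 to get cos θ = 1 − 2(0.85) = -0.700, hence θ₀ = arccos -0.700 = 134.4°.
Before full moon the principal value applies: θ = 134.4°.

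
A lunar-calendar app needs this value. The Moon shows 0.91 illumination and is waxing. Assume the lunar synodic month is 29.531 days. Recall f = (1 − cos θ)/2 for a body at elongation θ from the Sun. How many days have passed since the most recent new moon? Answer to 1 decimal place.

11.9 days

cos θ = 1 − 2f = -0.820, giving a principal value of 145.1°.
Waxing ⇒ before full, so θ = 145.1°.
That fraction of the synodic month is 145.1/360 × 29.531 d ≈ 11.90 d.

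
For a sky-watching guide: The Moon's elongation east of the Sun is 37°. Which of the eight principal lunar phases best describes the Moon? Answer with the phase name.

waxing crescent

The waxing crescent sector spans roughly 22°–68°; 37° falls inside it.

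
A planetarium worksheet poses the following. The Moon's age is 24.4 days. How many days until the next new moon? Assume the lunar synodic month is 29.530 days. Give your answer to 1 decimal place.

5.1 days

The next new moon completes the synodic month: 29.530 − 24.4 = 5.130 days.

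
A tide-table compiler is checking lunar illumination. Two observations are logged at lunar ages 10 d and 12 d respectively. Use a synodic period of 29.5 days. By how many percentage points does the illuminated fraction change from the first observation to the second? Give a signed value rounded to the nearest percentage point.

θ₁ = 360° × 10/29.5 = 122.0°, f₁ = (1 − cos θ₁)/2 = 0.765.
θ₂ = 360° × 12/29.5 = 146.4°, f₂ = (1 − cos θ₂)/2 = 0.917.
Change = f₂ − f₁ = +0.151 → +15 percentage points.

+15 percentage points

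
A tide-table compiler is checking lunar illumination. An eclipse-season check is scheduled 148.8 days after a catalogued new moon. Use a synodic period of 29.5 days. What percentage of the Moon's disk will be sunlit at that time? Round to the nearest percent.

2%

Reduce mod P: 148.8 − 5×29.5 = 1.30 d into the current lunation.
Phase angle: θ = 360°·(1.30 d)/(29.5 d) = 15.9°.
cos 15.9° = 0.962, so f = (1 − 0.962)/2 = 0.019, so 2%.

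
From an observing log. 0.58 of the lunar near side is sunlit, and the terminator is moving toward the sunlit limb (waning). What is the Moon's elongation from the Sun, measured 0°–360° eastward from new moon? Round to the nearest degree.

261°

Invert f = (1 − cos θ)/2 to get cos θ = 1 − 2(0.58) = -0.160, hence θ₀ = arccos -0.160 = 99.2°.
Since the Moon is past full (waning), take the reflex angle: θ = 360° − 99.2° = 260.8°.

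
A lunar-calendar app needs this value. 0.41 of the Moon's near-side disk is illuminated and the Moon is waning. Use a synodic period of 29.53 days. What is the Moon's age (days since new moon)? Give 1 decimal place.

23.0 days

From f = (1 − cos θ)/2: cos θ = 1 − 2×0.41 = 0.180; arccos → 79.6°.
Waning ⇒ past full, so θ = 360° − 79.6° = 280.4°.
That fraction of the synodic month is 280.4/360 × 29.53 d ≈ 23.00 d.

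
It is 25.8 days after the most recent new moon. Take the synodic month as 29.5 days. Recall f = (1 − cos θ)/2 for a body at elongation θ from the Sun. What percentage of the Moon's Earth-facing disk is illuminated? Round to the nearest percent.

15%

Elongation θ = 360° × 25.8/29.5 ≈ 314.8°.
With cos θ = 0.705, the lit fraction is (1 − 0.705)/2 ≈ 0.147, so 15%.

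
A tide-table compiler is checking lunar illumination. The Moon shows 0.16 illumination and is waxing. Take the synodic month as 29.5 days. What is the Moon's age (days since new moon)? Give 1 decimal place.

From f = (1 − cos θ)/2: cos θ = 1 − 2×0.16 = 0.680; arccos → 47.2°.
Before full moon the principal value applies: θ = 47.2°.
At 360°/29.5 d per day, 47.2° corresponds to 3.86 days.

3.9 days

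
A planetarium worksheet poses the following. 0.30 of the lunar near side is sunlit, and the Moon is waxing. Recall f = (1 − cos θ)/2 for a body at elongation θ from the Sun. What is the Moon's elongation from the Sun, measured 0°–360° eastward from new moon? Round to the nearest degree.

66°

From f = (1 − cos θ)/2: cos θ = 1 − 2×0.30 = 0.400; arccos → 66.4°.
The Moon is waxing (0°–180°), so θ = 66.4° directly.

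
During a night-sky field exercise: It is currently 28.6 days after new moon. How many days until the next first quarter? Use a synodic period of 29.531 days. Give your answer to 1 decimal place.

8.3 days

First quarter occurs at elongation 90°, i.e. at age 29.531 × 90/360 = 7.383 d.
Already past this cycle's first quarter; the next is at 7.383 + 29.531 = 36.914 d, so 36.914 − 28.6 = 8.314 days.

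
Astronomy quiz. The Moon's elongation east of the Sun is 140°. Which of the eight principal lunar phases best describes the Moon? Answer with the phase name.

waxing gibbous

The waxing gibbous sector spans roughly 112°–158°; 140° falls inside it.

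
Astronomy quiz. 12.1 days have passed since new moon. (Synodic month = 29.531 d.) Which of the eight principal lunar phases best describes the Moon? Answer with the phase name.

θ ≈ 360° × 12.1/29.531 = 148°, which falls in the waxing gibbous sector.

waxing gibbous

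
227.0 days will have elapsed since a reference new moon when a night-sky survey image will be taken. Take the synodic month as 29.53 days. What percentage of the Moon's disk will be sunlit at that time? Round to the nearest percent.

69%

Reduce mod P: 227.0 − 7×29.53 = 20.29 d into the current lunation.
Phase angle: θ = 360°·(20.29 d)/(29.53 d) = 247.4°.
cos 247.4° = (-0.385), so f = (1 − (-0.385))/2 = 0.693, so 69%.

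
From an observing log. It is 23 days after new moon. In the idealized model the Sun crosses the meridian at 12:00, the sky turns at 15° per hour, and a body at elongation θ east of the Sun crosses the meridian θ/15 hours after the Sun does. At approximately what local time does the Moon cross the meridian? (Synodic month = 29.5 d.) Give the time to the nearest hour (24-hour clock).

07:00

Elongation θ = 360° × 23/29.5 ≈ 280.7°.
Delay after the Sun = 280.7° / (15°/h) ≈ 18.71 h.
12:00 + 18.71 h ≈ 06:43 → 07:00 to the nearest hour.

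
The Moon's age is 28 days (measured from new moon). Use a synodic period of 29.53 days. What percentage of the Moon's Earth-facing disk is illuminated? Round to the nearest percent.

3%

Phase angle: θ = 360°·(28 d)/(29.53 d) = 341.3°.
With cos θ = 0.947, the lit fraction is (1 − 0.947)/2 ≈ 0.026, so 3%.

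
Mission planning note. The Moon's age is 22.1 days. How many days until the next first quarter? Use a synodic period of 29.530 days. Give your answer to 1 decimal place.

14.8 days

First quarter is 0.25 of the way through the cycle: age 0.25 × 29.530 = 7.383 d.
This lunation's first quarter (7.383 d) has passed, so add one period: 36.913 − 22.1 = 14.812 days.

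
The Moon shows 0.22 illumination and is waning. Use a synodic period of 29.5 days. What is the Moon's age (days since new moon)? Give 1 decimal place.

24.9 days

cos θ = 1 − 2f = 0.560, giving a principal value of 55.9°.
A waning Moon lies in 180°–360°, so θ = 360° − 55.9° = 304.1°.
Age = 29.5 × 304.1°/360° ≈ 24.92 days.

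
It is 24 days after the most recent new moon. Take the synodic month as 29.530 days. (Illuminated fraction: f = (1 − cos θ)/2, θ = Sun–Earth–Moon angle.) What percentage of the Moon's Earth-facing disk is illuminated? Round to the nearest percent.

31%

Phase angle: θ = 360°·(24 d)/(29.530 d) = 292.6°.
With cos θ = 0.384, the lit fraction is (1 − 0.384)/2 ≈ 0.308, so 31%.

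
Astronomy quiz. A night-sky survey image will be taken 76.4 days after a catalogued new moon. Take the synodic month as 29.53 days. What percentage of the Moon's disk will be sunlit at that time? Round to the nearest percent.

76.4 d spans 2 complete synodic months (2 × 29.53 = 59.06 d) plus 17.34 d.
The Moon has covered 17.34/29.53 of its cycle, so θ ≈ 360° × 17.34/29.53 = 211.4°.
With cos θ = (-0.854), the lit fraction is (1 − (-0.854))/2 ≈ 0.927, so 93%.

93%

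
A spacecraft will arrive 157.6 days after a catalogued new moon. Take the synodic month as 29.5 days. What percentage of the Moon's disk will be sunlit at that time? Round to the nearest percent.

77%

157.6/29.5 = 5.342 lunations, so 5 complete cycles and 10.10 d into the next.
Elongation θ = 360° × 10.10/29.5 ≈ 123.3°.
Illuminated fraction = (1 − cos 123.3°)/2 = (1 − (-0.548))/2 ≈ 0.774, so 77%.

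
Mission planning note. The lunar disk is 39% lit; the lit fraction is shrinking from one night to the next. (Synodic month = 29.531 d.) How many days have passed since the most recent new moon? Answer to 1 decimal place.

23.2 days

cos θ = 1 − 2f = 0.220, giving a principal value of 77.3°.
Since the Moon is past full (waning), take the reflex angle: θ = 360° − 77.3° = 282.7°.
That fraction of the synodic month is 282.7/360 × 29.531 d ≈ 23.19 d.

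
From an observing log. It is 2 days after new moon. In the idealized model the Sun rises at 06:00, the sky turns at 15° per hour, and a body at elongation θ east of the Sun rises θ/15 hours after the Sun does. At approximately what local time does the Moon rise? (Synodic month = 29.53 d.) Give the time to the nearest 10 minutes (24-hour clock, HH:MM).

The Moon has covered 2/29.53 of its cycle, so θ ≈ 360° × 2/29.53 = 24.4°.
Delay after the Sun = 24.4° / (15°/h) ≈ 1.63 h.
06:00 + 1.625 h ≈ 07:38 → 07:40 to the nearest ten minutes.

07:40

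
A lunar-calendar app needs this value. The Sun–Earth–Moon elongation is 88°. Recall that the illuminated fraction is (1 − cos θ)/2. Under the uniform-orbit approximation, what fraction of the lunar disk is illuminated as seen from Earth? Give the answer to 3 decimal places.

Half-versine of 88°: (1 − 0.035)/2 = 0.483.

0.483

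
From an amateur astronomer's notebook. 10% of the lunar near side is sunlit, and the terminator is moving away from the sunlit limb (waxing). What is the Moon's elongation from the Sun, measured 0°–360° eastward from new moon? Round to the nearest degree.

cos θ = 1 − 2f = 0.800, giving a principal value of 36.9°.
Before full moon the principal value applies: θ = 36.9°.

37°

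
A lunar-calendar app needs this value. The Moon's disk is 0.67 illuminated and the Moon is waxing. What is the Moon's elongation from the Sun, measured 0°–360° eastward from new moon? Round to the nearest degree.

110°

From f = (1 − cos θ)/2: cos θ = 1 − 2×0.67 = -0.340; arccos → 109.9°.
Before full moon the principal value applies: θ = 109.9°.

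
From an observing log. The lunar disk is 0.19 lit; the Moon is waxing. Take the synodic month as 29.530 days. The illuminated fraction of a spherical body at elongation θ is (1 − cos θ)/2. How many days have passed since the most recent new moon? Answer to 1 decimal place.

From f = (1 − cos θ)/2: cos θ = 1 − 2×0.19 = 0.620; arccos → 51.7°.
The Moon is waxing (0°–180°), so θ = 51.7° directly.
At 360°/29.530 d per day, 51.7° corresponds to 4.24 days.

4.2 days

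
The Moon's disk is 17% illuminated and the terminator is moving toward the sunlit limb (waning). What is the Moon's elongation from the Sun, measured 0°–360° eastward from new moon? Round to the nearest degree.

From f = (1 − cos θ)/2: cos θ = 1 − 2×0.17 = 0.660; arccos → 48.7°.
Since the Moon is past full (waning), take the reflex angle: θ = 360° − 48.7° = 311.3°.

311°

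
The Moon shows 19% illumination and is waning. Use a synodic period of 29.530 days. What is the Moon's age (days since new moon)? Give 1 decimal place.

25.3 days

From f = (1 − cos θ)/2: cos θ = 1 − 2×0.19 = 0.620; arccos → 51.7°.
A waning Moon lies in 180°–360°, so θ = 360° − 51.7° = 308.3°.
That fraction of the synodic month is 308.3/360 × 29.530 d ≈ 25.29 d.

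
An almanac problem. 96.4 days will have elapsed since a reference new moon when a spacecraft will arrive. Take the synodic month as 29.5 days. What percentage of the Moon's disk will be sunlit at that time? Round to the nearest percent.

56%

96.4 d spans 3 complete synodic months (3 × 29.5 = 88.50 d) plus 7.90 d.
Elongation θ = 360° × 7.90/29.5 ≈ 96.4°.
With cos θ = (-0.112), the lit fraction is (1 − (-0.112))/2 ≈ 0.556, so 56%.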